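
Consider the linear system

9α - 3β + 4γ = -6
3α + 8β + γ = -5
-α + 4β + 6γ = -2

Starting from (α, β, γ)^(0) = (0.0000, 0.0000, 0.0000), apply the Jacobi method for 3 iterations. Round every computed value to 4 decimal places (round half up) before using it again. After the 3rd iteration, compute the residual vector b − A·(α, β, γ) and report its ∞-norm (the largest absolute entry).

0.7711

Iteration 1:
  α = (-6 - (-3)·0.0000 - (4)·0.0000) / (9) = -0.6667
  β = (-5 - (3)·0.0000 - (1)·0.0000) / (8) = -0.6250
  γ = (-2 - (-1)·0.0000 - (4)·0.0000) / (6) = -0.3333
Iteration 2:
  α = (-6 - (-3)·-0.6250 - (4)·-0.3333) / (9) = -0.7269
  β = (-5 - (3)·-0.6667 - (1)·-0.3333) / (8) = -0.3333
  γ = (-2 - (-1)·-0.6667 - (4)·-0.6250) / (6) = -0.0278
Iteration 3:
  α = (-6 - (-3)·-0.3333 - (4)·-0.0278) / (9) = -0.7654
  β = (-5 - (3)·-0.7269 - (1)·-0.0278) / (8) = -0.3489
  γ = (-2 - (-1)·-0.7269 - (4)·-0.3333) / (6) = -0.2323
Residual b − A·x = (0.7711, 0.3197, 0.0240); ∞-norm = 0.7711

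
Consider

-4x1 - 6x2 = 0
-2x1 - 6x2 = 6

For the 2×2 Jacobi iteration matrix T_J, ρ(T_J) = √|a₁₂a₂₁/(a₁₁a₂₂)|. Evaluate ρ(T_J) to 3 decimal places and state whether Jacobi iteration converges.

0.707

a₁₂a₂₁/(a₁₁a₂₂) = (-6)·(-2) / ((-4)·(-6)) = 0.500000
ρ = √|0.500000| = √0.500000 = 0.707
ρ < 1, so Jacobi converges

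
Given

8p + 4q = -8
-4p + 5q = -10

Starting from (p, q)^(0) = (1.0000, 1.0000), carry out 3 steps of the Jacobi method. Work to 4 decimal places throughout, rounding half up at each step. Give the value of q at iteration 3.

Iteration 1:
  p = (-8 - (4)·1.0000) / (8) = -1.5000
  q = (-10 - (-4)·1.0000) / (5) = -1.2000
Iteration 2:
  p = (-8 - (4)·-1.2000) / (8) = -0.4000
  q = (-10 - (-4)·-1.5000) / (5) = -3.2000
Iteration 3:
  p = (-8 - (4)·-3.2000) / (8) = 0.6000
  q = (-10 - (-4)·-0.4000) / (5) = -2.3200

-2.3200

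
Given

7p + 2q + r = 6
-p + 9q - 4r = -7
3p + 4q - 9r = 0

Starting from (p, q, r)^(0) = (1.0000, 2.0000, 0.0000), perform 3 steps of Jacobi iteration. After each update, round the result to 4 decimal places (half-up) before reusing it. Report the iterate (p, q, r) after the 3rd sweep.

(0.9438, -0.7702, 0.2009)

Iteration 1:
  p = (6 - (2)·2.0000 - (1)·0.0000) / (7) = 0.2857
  q = (-7 - (-1)·1.0000 - (-4)·0.0000) / (9) = -0.6667
  r = (0 - (3)·1.0000 - (4)·2.0000) / (-9) = 1.2222
Iteration 2:
  p = (6 - (2)·-0.6667 - (1)·1.2222) / (7) = 0.8730
  q = (-7 - (-1)·0.2857 - (-4)·1.2222) / (9) = -0.2028
  r = (0 - (3)·0.2857 - (4)·-0.6667) / (-9) = -0.2011
Iteration 3:
  p = (6 - (2)·-0.2028 - (1)·-0.2011) / (7) = 0.9438
  q = (-7 - (-1)·0.8730 - (-4)·-0.2011) / (9) = -0.7702
  r = (0 - (3)·0.8730 - (4)·-0.2028) / (-9) = 0.2009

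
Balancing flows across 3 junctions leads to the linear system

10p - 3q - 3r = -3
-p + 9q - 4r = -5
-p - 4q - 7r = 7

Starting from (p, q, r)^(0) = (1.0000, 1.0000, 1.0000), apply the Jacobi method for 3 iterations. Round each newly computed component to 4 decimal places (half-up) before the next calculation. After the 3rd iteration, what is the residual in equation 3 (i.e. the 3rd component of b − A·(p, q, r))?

Iteration 1:
  p = (-3 - (-3)·1.0000 - (-3)·1.0000) / (10) = 0.3000
  q = (-5 - (-1)·1.0000 - (-4)·1.0000) / (9) = 0.0000
  r = (7 - (-1)·1.0000 - (-4)·1.0000) / (-7) = -1.7143
Iteration 2:
  p = (-3 - (-3)·0.0000 - (-3)·-1.7143) / (10) = -0.8143
  q = (-5 - (-1)·0.3000 - (-4)·-1.7143) / (9) = -1.2841
  r = (7 - (-1)·0.3000 - (-4)·0.0000) / (-7) = -1.0429
Iteration 3:
  p = (-3 - (-3)·-1.2841 - (-3)·-1.0429) / (10) = -0.9981
  q = (-5 - (-1)·-0.8143 - (-4)·-1.0429) / (9) = -1.1095
  r = (7 - (-1)·-0.8143 - (-4)·-1.2841) / (-7) = -0.1499
Residual b − A·x = (3.2028, 3.3878, 0.5146)

0.5146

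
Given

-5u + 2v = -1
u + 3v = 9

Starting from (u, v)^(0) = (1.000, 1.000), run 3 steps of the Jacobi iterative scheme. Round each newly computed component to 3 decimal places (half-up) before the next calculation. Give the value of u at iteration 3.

1.320

Iteration 1:
  u = (-1 - (2)·1.000) / (-5) = 0.600
  v = (9 - (1)·1.000) / (3) = 2.667
Iteration 2:
  u = (-1 - (2)·2.667) / (-5) = 1.267
  v = (9 - (1)·0.600) / (3) = 2.800
Iteration 3:
  u = (-1 - (2)·2.800) / (-5) = 1.320
  v = (9 - (1)·1.267) / (3) = 2.578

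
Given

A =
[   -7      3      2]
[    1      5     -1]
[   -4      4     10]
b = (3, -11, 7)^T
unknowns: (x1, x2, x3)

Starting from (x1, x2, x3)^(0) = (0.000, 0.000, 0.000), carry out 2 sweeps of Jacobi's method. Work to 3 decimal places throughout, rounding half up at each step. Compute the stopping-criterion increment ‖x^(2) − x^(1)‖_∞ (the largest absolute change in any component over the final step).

Iteration 1:
  x1 = (3 - (3)·0.000 - (2)·0.000) / (-7) = -0.429
  x2 = (-11 - (1)·0.000 - (-1)·0.000) / (5) = -2.200
  x3 = (7 - (-4)·0.000 - (4)·0.000) / (10) = 0.700
Iteration 2:
  x1 = (3 - (3)·-2.200 - (2)·0.700) / (-7) = -1.171
  x2 = (-11 - (1)·-0.429 - (-1)·0.700) / (5) = -1.974
  x3 = (7 - (-4)·-0.429 - (4)·-2.200) / (10) = 1.408
Change: (-0.742, 0.226, 0.708) → max |·| = 0.742

0.742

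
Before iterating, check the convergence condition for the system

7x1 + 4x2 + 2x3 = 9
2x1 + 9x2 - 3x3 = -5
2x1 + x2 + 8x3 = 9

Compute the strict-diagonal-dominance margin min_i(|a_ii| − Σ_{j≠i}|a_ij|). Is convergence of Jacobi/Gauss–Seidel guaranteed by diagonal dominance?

1

row 1: |7| − (4+2) = 1
row 2: |9| − (2+3) = 4
row 3: |8| − (2+1) = 5
minimum over rows = 1 → strictly diagonally dominant (convergence guaranteed)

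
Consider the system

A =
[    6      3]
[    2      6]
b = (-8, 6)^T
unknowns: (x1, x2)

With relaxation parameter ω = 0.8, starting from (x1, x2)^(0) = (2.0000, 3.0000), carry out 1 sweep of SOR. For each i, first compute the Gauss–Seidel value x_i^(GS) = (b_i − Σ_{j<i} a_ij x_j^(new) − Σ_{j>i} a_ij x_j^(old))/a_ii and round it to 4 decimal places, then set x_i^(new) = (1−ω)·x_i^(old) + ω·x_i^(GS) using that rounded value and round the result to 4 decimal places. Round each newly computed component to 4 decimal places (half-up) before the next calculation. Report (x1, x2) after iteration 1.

Iteration 1:
  x1: GS value = (-8 - (3)·3.0000) / (6) = -2.8333;  x1 ← (1−ω)·2.0000 + ω·-2.8333 = -1.8666
  x2: GS value = (6 - (2)·-1.8666) / (6) = 1.6222;  x2 ← (1−ω)·3.0000 + ω·1.6222 = 1.8978

(-1.8666, 1.8978)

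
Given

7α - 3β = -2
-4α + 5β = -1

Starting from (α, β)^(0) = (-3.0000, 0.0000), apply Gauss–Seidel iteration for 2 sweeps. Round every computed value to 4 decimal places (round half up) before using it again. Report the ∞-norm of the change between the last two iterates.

0.1837

Iteration 1:
  α = (-2 - (-3)·0.0000) / (7) = -0.2857
  β = (-1 - (-4)·-0.2857) / (5) = -0.4286
Iteration 2:
  α = (-2 - (-3)·-0.4286) / (7) = -0.4694
  β = (-1 - (-4)·-0.4694) / (5) = -0.5755
Change: (-0.1837, -0.1469) → max |·| = 0.1837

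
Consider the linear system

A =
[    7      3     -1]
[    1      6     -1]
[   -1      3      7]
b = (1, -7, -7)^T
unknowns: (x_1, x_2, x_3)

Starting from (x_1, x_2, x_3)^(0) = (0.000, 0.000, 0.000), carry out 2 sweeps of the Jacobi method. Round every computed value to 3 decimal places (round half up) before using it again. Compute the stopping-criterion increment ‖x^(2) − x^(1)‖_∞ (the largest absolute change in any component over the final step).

0.521

Iteration 1:
  x_1 = (1 - (3)·0.000 - (-1)·0.000) / (7) = 0.143
  x_2 = (-7 - (1)·0.000 - (-1)·0.000) / (6) = -1.167
  x_3 = (-7 - (-1)·0.000 - (3)·0.000) / (7) = -1.000
Iteration 2:
  x_1 = (1 - (3)·-1.167 - (-1)·-1.000) / (7) = 0.500
  x_2 = (-7 - (1)·0.143 - (-1)·-1.000) / (6) = -1.357
  x_3 = (-7 - (-1)·0.143 - (3)·-1.167) / (7) = -0.479
Change: (0.357, -0.190, 0.521) → max |·| = 0.521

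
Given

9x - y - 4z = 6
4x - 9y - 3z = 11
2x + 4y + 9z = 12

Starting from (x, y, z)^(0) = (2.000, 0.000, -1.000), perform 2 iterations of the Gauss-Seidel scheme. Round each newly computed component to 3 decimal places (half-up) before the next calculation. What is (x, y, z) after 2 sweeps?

(1.306, -1.187, 1.571)

Iteration 1:
  x = (6 - (-1)·0.000 - (-4)·-1.000) / (9) = 0.222
  y = (11 - (4)·0.222 - (-3)·-1.000) / (-9) = -0.790
  z = (12 - (2)·0.222 - (4)·-0.790) / (9) = 1.635
Iteration 2:
  x = (6 - (-1)·-0.790 - (-4)·1.635) / (9) = 1.306
  y = (11 - (4)·1.306 - (-3)·1.635) / (-9) = -1.187
  z = (12 - (2)·1.306 - (4)·-1.187) / (9) = 1.571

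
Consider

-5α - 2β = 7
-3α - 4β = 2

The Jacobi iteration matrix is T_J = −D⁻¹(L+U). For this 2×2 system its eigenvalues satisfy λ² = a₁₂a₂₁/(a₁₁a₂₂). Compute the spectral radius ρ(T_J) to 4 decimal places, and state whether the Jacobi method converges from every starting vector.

a₁₂a₂₁/(a₁₁a₂₂) = (-2)·(-3) / ((-5)·(-4)) = 0.300000
ρ = √|0.300000| = √0.300000 = 0.5477
ρ < 1, so Jacobi converges

0.5477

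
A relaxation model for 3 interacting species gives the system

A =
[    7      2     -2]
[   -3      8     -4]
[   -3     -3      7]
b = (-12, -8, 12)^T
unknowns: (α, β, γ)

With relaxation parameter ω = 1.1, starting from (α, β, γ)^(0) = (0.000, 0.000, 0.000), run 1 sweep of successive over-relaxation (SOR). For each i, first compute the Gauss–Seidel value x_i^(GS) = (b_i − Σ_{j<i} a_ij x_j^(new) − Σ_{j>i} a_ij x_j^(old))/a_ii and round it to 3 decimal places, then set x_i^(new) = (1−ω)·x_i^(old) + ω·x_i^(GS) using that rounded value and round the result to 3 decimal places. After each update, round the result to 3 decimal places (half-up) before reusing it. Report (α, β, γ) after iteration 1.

(-1.885, -1.878, 0.112)

Iteration 1:
  α: GS value = (-12 - (2)·0.000 - (-2)·0.000) / (7) = -1.714;  α ← (1−ω)·0.000 + ω·-1.714 = -1.885
  β: GS value = (-8 - (-3)·-1.885 - (-4)·0.000) / (8) = -1.707;  β ← (1−ω)·0.000 + ω·-1.707 = -1.878
  γ: GS value = (12 - (-3)·-1.885 - (-3)·-1.878) / (7) = 0.102;  γ ← (1−ω)·0.000 + ω·0.102 = 0.112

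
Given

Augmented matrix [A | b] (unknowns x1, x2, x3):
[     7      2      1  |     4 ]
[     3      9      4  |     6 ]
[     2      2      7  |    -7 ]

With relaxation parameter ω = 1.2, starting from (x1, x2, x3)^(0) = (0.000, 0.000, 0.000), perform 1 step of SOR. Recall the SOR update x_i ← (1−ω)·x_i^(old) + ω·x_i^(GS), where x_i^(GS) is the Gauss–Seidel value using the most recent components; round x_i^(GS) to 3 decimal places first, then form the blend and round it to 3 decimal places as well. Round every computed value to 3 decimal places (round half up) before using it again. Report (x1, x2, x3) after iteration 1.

(0.685, 0.526, -1.615)

Iteration 1:
  x1: GS value = (4 - (2)·0.000 - (1)·0.000) / (7) = 0.571;  x1 ← (1−ω)·0.000 + ω·0.571 = 0.685
  x2: GS value = (6 - (3)·0.685 - (4)·0.000) / (9) = 0.438;  x2 ← (1−ω)·0.000 + ω·0.438 = 0.526
  x3: GS value = (-7 - (2)·0.685 - (2)·0.526) / (7) = -1.346;  x3 ← (1−ω)·0.000 + ω·-1.346 = -1.615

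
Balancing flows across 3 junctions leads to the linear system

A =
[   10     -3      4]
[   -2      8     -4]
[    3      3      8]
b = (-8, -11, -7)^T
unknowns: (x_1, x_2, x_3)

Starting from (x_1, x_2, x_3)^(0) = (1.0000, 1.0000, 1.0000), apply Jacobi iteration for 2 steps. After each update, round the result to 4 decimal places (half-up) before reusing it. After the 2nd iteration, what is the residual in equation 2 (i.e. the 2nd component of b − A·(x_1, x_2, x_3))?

Iteration 1:
  x_1 = (-8 - (-3)·1.0000 - (4)·1.0000) / (10) = -0.9000
  x_2 = (-11 - (-2)·1.0000 - (-4)·1.0000) / (8) = -0.6250
  x_3 = (-7 - (3)·1.0000 - (3)·1.0000) / (8) = -1.6250
Iteration 2:
  x_1 = (-8 - (-3)·-0.6250 - (4)·-1.6250) / (10) = -0.3375
  x_2 = (-11 - (-2)·-0.9000 - (-4)·-1.6250) / (8) = -2.4125
  x_3 = (-7 - (3)·-0.9000 - (3)·-0.6250) / (8) = -0.3031
Residual b − A·x = (-10.6501, 6.4126, 3.6748)

6.4126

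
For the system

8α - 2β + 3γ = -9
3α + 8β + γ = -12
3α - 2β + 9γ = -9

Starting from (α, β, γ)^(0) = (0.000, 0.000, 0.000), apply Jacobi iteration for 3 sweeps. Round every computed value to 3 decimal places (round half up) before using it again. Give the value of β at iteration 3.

Iteration 1:
  α = (-9 - (-2)·0.000 - (3)·0.000) / (8) = -1.125
  β = (-12 - (3)·0.000 - (1)·0.000) / (8) = -1.500
  γ = (-9 - (3)·0.000 - (-2)·0.000) / (9) = -1.000
Iteration 2:
  α = (-9 - (-2)·-1.500 - (3)·-1.000) / (8) = -1.125
  β = (-12 - (3)·-1.125 - (1)·-1.000) / (8) = -0.953
  γ = (-9 - (3)·-1.125 - (-2)·-1.500) / (9) = -0.958
Iteration 3:
  α = (-9 - (-2)·-0.953 - (3)·-0.958) / (8) = -1.004
  β = (-12 - (3)·-1.125 - (1)·-0.958) / (8) = -0.958
  γ = (-9 - (3)·-1.125 - (-2)·-0.953) / (9) = -0.837

-0.958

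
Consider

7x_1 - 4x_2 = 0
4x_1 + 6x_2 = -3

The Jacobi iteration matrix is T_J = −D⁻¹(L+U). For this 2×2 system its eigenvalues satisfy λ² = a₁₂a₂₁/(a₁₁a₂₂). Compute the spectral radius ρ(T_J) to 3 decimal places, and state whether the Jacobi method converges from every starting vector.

0.617

a₁₂a₂₁/(a₁₁a₂₂) = (-4)·(4) / ((7)·(6)) = -0.380952
ρ = √|-0.380952| = √0.380952 = 0.617
ρ < 1, so Jacobi converges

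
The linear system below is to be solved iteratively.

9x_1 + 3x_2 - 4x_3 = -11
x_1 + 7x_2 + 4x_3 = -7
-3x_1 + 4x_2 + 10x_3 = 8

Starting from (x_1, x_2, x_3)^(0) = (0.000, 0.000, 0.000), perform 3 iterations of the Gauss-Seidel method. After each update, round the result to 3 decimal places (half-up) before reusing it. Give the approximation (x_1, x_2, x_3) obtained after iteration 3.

Iteration 1:
  x_1 = (-11 - (3)·0.000 - (-4)·0.000) / (9) = -1.222
  x_2 = (-7 - (1)·-1.222 - (4)·0.000) / (7) = -0.825
  x_3 = (8 - (-3)·-1.222 - (4)·-0.825) / (10) = 0.763
Iteration 2:
  x_1 = (-11 - (3)·-0.825 - (-4)·0.763) / (9) = -0.608
  x_2 = (-7 - (1)·-0.608 - (4)·0.763) / (7) = -1.349
  x_3 = (8 - (-3)·-0.608 - (4)·-1.349) / (10) = 1.157
Iteration 3:
  x_1 = (-11 - (3)·-1.349 - (-4)·1.157) / (9) = -0.258
  x_2 = (-7 - (1)·-0.258 - (4)·1.157) / (7) = -1.624
  x_3 = (8 - (-3)·-0.258 - (4)·-1.624) / (10) = 1.372

(-0.258, -1.624, 1.372)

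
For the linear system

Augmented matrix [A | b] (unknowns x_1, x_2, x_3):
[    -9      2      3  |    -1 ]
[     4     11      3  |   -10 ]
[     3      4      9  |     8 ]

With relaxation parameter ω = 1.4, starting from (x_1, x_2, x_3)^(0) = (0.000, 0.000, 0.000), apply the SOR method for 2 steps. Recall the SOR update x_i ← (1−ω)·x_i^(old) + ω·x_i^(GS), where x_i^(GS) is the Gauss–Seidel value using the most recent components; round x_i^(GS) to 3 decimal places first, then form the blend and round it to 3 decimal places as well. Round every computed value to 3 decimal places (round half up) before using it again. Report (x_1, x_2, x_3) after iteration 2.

(0.613, -1.813, 1.281)

Iteration 1:
  x_1: GS value = (-1 - (2)·0.000 - (3)·0.000) / (-9) = 0.111;  x_1 ← (1−ω)·0.000 + ω·0.111 = 0.155
  x_2: GS value = (-10 - (4)·0.155 - (3)·0.000) / (11) = -0.965;  x_2 ← (1−ω)·0.000 + ω·-0.965 = -1.351
  x_3: GS value = (8 - (3)·0.155 - (4)·-1.351) / (9) = 1.438;  x_3 ← (1−ω)·0.000 + ω·1.438 = 2.013
Iteration 2:
  x_1: GS value = (-1 - (2)·-1.351 - (3)·2.013) / (-9) = 0.482;  x_1 ← (1−ω)·0.155 + ω·0.482 = 0.613
  x_2: GS value = (-10 - (4)·0.613 - (3)·2.013) / (11) = -1.681;  x_2 ← (1−ω)·-1.351 + ω·-1.681 = -1.813
  x_3: GS value = (8 - (3)·0.613 - (4)·-1.813) / (9) = 1.490;  x_3 ← (1−ω)·2.013 + ω·1.490 = 1.281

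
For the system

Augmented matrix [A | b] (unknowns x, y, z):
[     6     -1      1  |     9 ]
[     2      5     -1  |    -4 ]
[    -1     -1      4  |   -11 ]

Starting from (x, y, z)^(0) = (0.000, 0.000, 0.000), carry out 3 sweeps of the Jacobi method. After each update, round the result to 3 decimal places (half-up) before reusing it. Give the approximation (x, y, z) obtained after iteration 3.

(1.604, -2.045, -2.781)

Iteration 1:
  x = (9 - (-1)·0.000 - (1)·0.000) / (6) = 1.500
  y = (-4 - (2)·0.000 - (-1)·0.000) / (5) = -0.800
  z = (-11 - (-1)·0.000 - (-1)·0.000) / (4) = -2.750
Iteration 2:
  x = (9 - (-1)·-0.800 - (1)·-2.750) / (6) = 1.825
  y = (-4 - (2)·1.500 - (-1)·-2.750) / (5) = -1.950
  z = (-11 - (-1)·1.500 - (-1)·-0.800) / (4) = -2.575
Iteration 3:
  x = (9 - (-1)·-1.950 - (1)·-2.575) / (6) = 1.604
  y = (-4 - (2)·1.825 - (-1)·-2.575) / (5) = -2.045
  z = (-11 - (-1)·1.825 - (-1)·-1.950) / (4) = -2.781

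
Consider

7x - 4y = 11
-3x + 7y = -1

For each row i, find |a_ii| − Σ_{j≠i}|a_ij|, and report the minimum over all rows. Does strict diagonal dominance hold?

row 1: |7| − (4) = 3
row 2: |7| − (3) = 4
minimum over rows = 3 → strictly diagonally dominant (convergence guaranteed)

3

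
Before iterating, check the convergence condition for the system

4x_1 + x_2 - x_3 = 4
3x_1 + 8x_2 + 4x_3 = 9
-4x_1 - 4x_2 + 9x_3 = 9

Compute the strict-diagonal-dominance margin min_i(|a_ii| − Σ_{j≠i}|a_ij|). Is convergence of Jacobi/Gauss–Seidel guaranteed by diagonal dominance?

1

row 1: |4| − (1+1) = 2
row 2: |8| − (3+4) = 1
row 3: |9| − (4+4) = 1
minimum over rows = 1 → strictly diagonally dominant (convergence guaranteed)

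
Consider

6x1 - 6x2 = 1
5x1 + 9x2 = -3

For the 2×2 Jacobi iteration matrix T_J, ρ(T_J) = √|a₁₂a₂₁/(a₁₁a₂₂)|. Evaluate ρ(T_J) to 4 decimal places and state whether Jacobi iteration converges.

a₁₂a₂₁/(a₁₁a₂₂) = (-6)·(5) / ((6)·(9)) = -0.555556
ρ = √|-0.555556| = √0.555556 = 0.7454
ρ < 1, so Jacobi converges

0.7454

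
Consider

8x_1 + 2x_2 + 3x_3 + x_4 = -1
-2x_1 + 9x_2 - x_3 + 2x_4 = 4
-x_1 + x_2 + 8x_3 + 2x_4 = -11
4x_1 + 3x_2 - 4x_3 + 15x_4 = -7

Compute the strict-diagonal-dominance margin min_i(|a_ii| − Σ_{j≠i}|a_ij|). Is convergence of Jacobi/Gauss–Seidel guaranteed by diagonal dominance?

2

row 1: |8| − (2+3+1) = 2
row 2: |9| − (2+1+2) = 4
row 3: |8| − (1+1+2) = 4
row 4: |15| − (4+3+4) = 4
minimum over rows = 2 → strictly diagonally dominant (convergence guaranteed)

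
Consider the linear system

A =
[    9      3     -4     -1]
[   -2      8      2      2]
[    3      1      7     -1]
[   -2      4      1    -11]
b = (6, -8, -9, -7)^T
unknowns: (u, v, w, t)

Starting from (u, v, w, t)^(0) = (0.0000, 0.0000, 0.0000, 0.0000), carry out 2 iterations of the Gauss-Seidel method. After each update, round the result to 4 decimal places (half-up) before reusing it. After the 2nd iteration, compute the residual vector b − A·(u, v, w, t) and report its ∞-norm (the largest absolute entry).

0.5962

Iteration 1:
  u = (6 - (3)·0.0000 - (-4)·0.0000 - (-1)·0.0000) / (9) = 0.6667
  v = (-8 - (-2)·0.6667 - (2)·0.0000 - (2)·0.0000) / (8) = -0.8333
  w = (-9 - (3)·0.6667 - (1)·-0.8333 - (-1)·0.0000) / (7) = -1.4524
  t = (-7 - (-2)·0.6667 - (4)·-0.8333 - (1)·-1.4524) / (-11) = 0.0801
Iteration 2:
  u = (6 - (3)·-0.8333 - (-4)·-1.4524 - (-1)·0.0801) / (9) = 0.3078
  v = (-8 - (-2)·0.3078 - (2)·-1.4524 - (2)·0.0801) / (8) = -0.5800
  w = (-9 - (3)·0.3078 - (1)·-0.5800 - (-1)·0.0801) / (7) = -1.3233
  t = (-7 - (-2)·0.3078 - (4)·-0.5800 - (1)·-1.3233) / (-11) = 0.2492
Residual b − A·x = (-0.0742, -0.5962, 0.1689, 0.0001); ∞-norm = 0.5962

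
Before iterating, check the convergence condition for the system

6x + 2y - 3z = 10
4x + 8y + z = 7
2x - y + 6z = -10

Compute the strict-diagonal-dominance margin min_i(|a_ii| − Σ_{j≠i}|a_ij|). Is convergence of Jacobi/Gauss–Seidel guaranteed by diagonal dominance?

row 1: |6| − (2+3) = 1
row 2: |8| − (4+1) = 3
row 3: |6| − (2+1) = 3
minimum over rows = 1 → strictly diagonally dominant (convergence guaranteed)

1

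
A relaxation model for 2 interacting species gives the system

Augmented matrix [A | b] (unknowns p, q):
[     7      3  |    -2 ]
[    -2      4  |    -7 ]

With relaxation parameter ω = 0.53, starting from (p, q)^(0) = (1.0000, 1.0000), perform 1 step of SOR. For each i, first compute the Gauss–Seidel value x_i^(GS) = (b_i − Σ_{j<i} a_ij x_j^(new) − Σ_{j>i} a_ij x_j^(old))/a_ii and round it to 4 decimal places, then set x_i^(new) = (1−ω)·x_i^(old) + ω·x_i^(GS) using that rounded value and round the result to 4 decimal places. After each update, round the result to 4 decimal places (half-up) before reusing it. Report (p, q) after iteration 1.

(0.0914, -0.4333)

Iteration 1:
  p: GS value = (-2 - (3)·1.0000) / (7) = -0.7143;  p ← (1−ω)·1.0000 + ω·-0.7143 = 0.0914
  q: GS value = (-7 - (-2)·0.0914) / (4) = -1.7043;  q ← (1−ω)·1.0000 + ω·-1.7043 = -0.4333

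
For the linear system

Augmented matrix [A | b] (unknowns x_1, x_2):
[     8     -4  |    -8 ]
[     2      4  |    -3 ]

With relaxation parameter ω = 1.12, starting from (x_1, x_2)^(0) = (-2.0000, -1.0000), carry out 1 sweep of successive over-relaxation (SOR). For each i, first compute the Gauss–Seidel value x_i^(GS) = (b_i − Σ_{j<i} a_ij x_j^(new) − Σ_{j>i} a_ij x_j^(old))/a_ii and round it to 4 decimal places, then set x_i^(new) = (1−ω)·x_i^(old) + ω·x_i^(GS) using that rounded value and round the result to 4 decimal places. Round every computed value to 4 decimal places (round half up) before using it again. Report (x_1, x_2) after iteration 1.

(-1.4400, 0.0864)

Iteration 1:
  x_1: GS value = (-8 - (-4)·-1.0000) / (8) = -1.5000;  x_1 ← (1−ω)·-2.0000 + ω·-1.5000 = -1.4400
  x_2: GS value = (-3 - (2)·-1.4400) / (4) = -0.0300;  x_2 ← (1−ω)·-1.0000 + ω·-0.0300 = 0.0864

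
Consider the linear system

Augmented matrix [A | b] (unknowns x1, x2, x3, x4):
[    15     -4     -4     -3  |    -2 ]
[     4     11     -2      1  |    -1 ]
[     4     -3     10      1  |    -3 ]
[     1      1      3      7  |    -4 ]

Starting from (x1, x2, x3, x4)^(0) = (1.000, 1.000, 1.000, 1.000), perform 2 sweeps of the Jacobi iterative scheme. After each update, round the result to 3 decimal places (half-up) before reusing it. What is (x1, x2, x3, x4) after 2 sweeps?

Iteration 1:
  x1 = (-2 - (-4)·1.000 - (-4)·1.000 - (-3)·1.000) / (15) = 0.600
  x2 = (-1 - (4)·1.000 - (-2)·1.000 - (1)·1.000) / (11) = -0.364
  x3 = (-3 - (4)·1.000 - (-3)·1.000 - (1)·1.000) / (10) = -0.500
  x4 = (-4 - (1)·1.000 - (1)·1.000 - (3)·1.000) / (7) = -1.286
Iteration 2:
  x1 = (-2 - (-4)·-0.364 - (-4)·-0.500 - (-3)·-1.286) / (15) = -0.621
  x2 = (-1 - (4)·0.600 - (-2)·-0.500 - (1)·-1.286) / (11) = -0.283
  x3 = (-3 - (4)·0.600 - (-3)·-0.364 - (1)·-1.286) / (10) = -0.521
  x4 = (-4 - (1)·0.600 - (1)·-0.364 - (3)·-0.500) / (7) = -0.391

(-0.621, -0.283, -0.521, -0.391)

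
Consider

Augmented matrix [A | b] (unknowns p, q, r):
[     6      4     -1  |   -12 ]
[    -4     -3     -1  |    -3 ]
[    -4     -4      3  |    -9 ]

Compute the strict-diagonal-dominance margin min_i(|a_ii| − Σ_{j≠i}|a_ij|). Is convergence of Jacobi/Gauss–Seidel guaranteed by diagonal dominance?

-5

row 1: |6| − (4+1) = 1
row 2: |-3| − (4+1) = -2
row 3: |3| − (4+4) = -5
minimum over rows = -5 → not strictly diagonally dominant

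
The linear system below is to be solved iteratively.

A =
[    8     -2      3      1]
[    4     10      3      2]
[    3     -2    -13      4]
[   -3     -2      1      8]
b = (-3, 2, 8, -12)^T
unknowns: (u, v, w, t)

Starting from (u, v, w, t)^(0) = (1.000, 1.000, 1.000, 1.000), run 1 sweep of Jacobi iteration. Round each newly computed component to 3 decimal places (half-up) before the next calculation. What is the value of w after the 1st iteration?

-0.231

Iteration 1:
  u = (-3 - (-2)·1.000 - (3)·1.000 - (1)·1.000) / (8) = -0.625
  v = (2 - (4)·1.000 - (3)·1.000 - (2)·1.000) / (10) = -0.700
  w = (8 - (3)·1.000 - (-2)·1.000 - (4)·1.000) / (-13) = -0.231
  t = (-12 - (-3)·1.000 - (-2)·1.000 - (1)·1.000) / (8) = -1.000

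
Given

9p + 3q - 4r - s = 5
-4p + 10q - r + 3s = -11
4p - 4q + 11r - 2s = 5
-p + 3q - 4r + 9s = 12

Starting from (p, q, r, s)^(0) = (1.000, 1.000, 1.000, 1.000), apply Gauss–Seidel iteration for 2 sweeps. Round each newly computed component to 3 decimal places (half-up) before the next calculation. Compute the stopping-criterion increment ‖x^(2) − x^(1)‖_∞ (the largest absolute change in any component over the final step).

0.299

Iteration 1:
  p = (5 - (3)·1.000 - (-4)·1.000 - (-1)·1.000) / (9) = 0.778
  q = (-11 - (-4)·0.778 - (-1)·1.000 - (3)·1.000) / (10) = -0.989
  r = (5 - (4)·0.778 - (-4)·-0.989 - (-2)·1.000) / (11) = -0.006
  s = (12 - (-1)·0.778 - (3)·-0.989 - (-4)·-0.006) / (9) = 1.747
Iteration 2:
  p = (5 - (3)·-0.989 - (-4)·-0.006 - (-1)·1.747) / (9) = 1.077
  q = (-11 - (-4)·1.077 - (-1)·-0.006 - (3)·1.747) / (10) = -1.194
  r = (5 - (4)·1.077 - (-4)·-1.194 - (-2)·1.747) / (11) = -0.054
  s = (12 - (-1)·1.077 - (3)·-1.194 - (-4)·-0.054) / (9) = 1.827
Change: (0.299, -0.205, -0.048, 0.080) → max |·| = 0.299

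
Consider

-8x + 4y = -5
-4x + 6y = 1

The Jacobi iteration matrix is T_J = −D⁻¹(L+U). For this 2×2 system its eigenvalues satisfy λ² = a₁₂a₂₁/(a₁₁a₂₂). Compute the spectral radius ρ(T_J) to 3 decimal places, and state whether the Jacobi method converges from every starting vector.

0.577

a₁₂a₂₁/(a₁₁a₂₂) = (4)·(-4) / ((-8)·(6)) = 0.333333
ρ = √|0.333333| = √0.333333 = 0.577
ρ < 1, so Jacobi converges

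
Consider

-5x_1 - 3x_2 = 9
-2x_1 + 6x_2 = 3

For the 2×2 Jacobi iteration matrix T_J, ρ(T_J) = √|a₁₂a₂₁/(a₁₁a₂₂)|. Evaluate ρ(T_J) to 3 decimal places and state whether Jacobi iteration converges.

a₁₂a₂₁/(a₁₁a₂₂) = (-3)·(-2) / ((-5)·(6)) = -0.200000
ρ = √|-0.200000| = √0.200000 = 0.447
ρ < 1, so Jacobi converges

0.447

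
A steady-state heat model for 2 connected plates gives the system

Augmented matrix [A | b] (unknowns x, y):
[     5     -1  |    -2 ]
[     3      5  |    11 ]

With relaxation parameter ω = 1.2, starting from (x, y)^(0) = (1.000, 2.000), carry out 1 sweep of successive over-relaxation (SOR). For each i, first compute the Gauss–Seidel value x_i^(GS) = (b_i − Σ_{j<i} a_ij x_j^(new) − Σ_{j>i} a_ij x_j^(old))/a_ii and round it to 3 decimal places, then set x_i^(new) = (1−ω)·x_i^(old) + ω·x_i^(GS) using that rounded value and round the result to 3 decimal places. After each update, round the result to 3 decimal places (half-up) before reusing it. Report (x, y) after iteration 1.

(-0.200, 2.384)

Iteration 1:
  x: GS value = (-2 - (-1)·2.000) / (5) = 0.000;  x ← (1−ω)·1.000 + ω·0.000 = -0.200
  y: GS value = (11 - (3)·-0.200) / (5) = 2.320;  y ← (1−ω)·2.000 + ω·2.320 = 2.384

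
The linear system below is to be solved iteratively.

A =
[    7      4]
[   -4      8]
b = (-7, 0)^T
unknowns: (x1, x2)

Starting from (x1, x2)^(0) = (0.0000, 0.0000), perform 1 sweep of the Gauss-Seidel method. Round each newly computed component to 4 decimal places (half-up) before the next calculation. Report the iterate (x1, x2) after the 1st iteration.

Iteration 1:
  x1 = (-7 - (4)·0.0000) / (7) = -1.0000
  x2 = (0 - (-4)·-1.0000) / (8) = -0.5000

(-1.0000, -0.5000)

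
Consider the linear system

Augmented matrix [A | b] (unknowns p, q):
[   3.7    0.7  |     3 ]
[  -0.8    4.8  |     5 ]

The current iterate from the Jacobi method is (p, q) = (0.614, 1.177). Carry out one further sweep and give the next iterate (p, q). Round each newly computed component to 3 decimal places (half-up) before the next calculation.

(0.588, 1.144)

One sweep:
  p = (3 - (0.7)·1.177) / (3.7) = 0.588
  q = (5 - (-0.8)·0.614) / (4.8) = 1.144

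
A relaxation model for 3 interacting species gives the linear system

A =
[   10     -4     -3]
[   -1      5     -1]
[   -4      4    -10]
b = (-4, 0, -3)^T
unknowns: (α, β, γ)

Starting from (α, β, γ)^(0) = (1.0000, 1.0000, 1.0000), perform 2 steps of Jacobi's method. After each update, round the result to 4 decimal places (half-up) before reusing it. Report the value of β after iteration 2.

0.1200

Iteration 1:
  α = (-4 - (-4)·1.0000 - (-3)·1.0000) / (10) = 0.3000
  β = (0 - (-1)·1.0000 - (-1)·1.0000) / (5) = 0.4000
  γ = (-3 - (-4)·1.0000 - (4)·1.0000) / (-10) = 0.3000
Iteration 2:
  α = (-4 - (-4)·0.4000 - (-3)·0.3000) / (10) = -0.1500
  β = (0 - (-1)·0.3000 - (-1)·0.3000) / (5) = 0.1200
  γ = (-3 - (-4)·0.3000 - (4)·0.4000) / (-10) = 0.3400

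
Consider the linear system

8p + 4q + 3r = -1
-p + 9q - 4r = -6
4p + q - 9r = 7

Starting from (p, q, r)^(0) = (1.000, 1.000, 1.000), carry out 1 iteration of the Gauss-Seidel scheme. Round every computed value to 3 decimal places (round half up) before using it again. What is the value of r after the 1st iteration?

Iteration 1:
  p = (-1 - (4)·1.000 - (3)·1.000) / (8) = -1.000
  q = (-6 - (-1)·-1.000 - (-4)·1.000) / (9) = -0.333
  r = (7 - (4)·-1.000 - (1)·-0.333) / (-9) = -1.259

-1.259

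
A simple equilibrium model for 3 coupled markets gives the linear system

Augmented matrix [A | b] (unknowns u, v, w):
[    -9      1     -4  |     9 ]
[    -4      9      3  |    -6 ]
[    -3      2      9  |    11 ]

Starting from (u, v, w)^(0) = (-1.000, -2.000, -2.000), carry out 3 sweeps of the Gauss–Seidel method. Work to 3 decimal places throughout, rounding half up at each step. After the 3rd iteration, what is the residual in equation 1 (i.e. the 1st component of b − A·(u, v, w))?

-0.100

Iteration 1:
  u = (9 - (1)·-2.000 - (-4)·-2.000) / (-9) = -0.333
  v = (-6 - (-4)·-0.333 - (3)·-2.000) / (9) = -0.148
  w = (11 - (-3)·-0.333 - (2)·-0.148) / (9) = 1.144
Iteration 2:
  u = (9 - (1)·-0.148 - (-4)·1.144) / (-9) = -1.525
  v = (-6 - (-4)·-1.525 - (3)·1.144) / (9) = -1.726
  w = (11 - (-3)·-1.525 - (2)·-1.726) / (9) = 1.097
Iteration 3:
  u = (9 - (1)·-1.726 - (-4)·1.097) / (-9) = -1.679
  v = (-6 - (-4)·-1.679 - (3)·1.097) / (9) = -1.779
  w = (11 - (-3)·-1.679 - (2)·-1.779) / (9) = 1.058
Residual b − A·x = (-0.100, 0.121, -0.001)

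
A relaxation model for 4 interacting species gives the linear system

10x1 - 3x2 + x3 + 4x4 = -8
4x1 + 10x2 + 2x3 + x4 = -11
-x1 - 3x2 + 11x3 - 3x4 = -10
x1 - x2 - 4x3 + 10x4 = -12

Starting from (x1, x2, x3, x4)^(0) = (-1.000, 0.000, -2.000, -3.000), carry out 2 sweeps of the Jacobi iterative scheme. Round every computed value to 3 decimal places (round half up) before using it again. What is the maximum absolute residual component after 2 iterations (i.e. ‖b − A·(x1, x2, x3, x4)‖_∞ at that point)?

3.074

Iteration 1:
  x1 = (-8 - (-3)·0.000 - (1)·-2.000 - (4)·-3.000) / (10) = 0.600
  x2 = (-11 - (4)·-1.000 - (2)·-2.000 - (1)·-3.000) / (10) = 0.000
  x3 = (-10 - (-1)·-1.000 - (-3)·0.000 - (-3)·-3.000) / (11) = -1.818
  x4 = (-12 - (1)·-1.000 - (-1)·0.000 - (-4)·-2.000) / (10) = -1.900
Iteration 2:
  x1 = (-8 - (-3)·0.000 - (1)·-1.818 - (4)·-1.900) / (10) = 0.142
  x2 = (-11 - (4)·0.600 - (2)·-1.818 - (1)·-1.900) / (10) = -0.786
  x3 = (-10 - (-1)·0.600 - (-3)·0.000 - (-3)·-1.900) / (11) = -1.373
  x4 = (-12 - (1)·0.600 - (-1)·0.000 - (-4)·-1.818) / (10) = -1.987
Residual b − A·x = (-2.457, 1.025, -3.074, 1.450); ∞-norm = 3.074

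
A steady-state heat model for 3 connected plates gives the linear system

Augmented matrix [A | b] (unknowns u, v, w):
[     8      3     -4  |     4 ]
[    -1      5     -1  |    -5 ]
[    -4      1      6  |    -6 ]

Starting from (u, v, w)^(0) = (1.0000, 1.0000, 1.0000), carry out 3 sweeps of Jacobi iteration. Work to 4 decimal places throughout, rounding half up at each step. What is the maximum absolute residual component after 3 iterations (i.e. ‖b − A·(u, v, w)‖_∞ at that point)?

0.6225

Iteration 1:
  u = (4 - (3)·1.0000 - (-4)·1.0000) / (8) = 0.6250
  v = (-5 - (-1)·1.0000 - (-1)·1.0000) / (5) = -0.6000
  w = (-6 - (-4)·1.0000 - (1)·1.0000) / (6) = -0.5000
Iteration 2:
  u = (4 - (3)·-0.6000 - (-4)·-0.5000) / (8) = 0.4750
  v = (-5 - (-1)·0.6250 - (-1)·-0.5000) / (5) = -0.9750
  w = (-6 - (-4)·0.6250 - (1)·-0.6000) / (6) = -0.4833
Iteration 3:
  u = (4 - (3)·-0.9750 - (-4)·-0.4833) / (8) = 0.6240
  v = (-5 - (-1)·0.4750 - (-1)·-0.4833) / (5) = -1.0017
  w = (-6 - (-4)·0.4750 - (1)·-0.9750) / (6) = -0.5208
Residual b − A·x = (-0.0701, 0.1117, 0.6225); ∞-norm = 0.6225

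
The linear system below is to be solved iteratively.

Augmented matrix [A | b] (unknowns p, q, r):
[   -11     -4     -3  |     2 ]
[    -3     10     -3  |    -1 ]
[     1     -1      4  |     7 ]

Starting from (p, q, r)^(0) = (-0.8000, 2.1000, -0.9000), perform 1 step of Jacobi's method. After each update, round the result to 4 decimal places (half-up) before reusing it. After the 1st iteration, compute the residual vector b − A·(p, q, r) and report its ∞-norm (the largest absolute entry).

Iteration 1:
  p = (2 - (-4)·2.1000 - (-3)·-0.9000) / (-11) = -0.7000
  q = (-1 - (-3)·-0.8000 - (-3)·-0.9000) / (10) = -0.6100
  r = (7 - (1)·-0.8000 - (-1)·2.1000) / (4) = 2.4750
Residual b − A·x = (-0.7150, 10.4250, -2.8100); ∞-norm = 10.4250

10.4250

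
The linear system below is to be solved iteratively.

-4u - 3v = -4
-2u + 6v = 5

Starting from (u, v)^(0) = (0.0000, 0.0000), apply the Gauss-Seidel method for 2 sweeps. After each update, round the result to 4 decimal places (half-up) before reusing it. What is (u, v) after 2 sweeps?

(0.1250, 0.8750)

Iteration 1:
  u = (-4 - (-3)·0.0000) / (-4) = 1.0000
  v = (5 - (-2)·1.0000) / (6) = 1.1667
Iteration 2:
  u = (-4 - (-3)·1.1667) / (-4) = 0.1250
  v = (5 - (-2)·0.1250) / (6) = 0.8750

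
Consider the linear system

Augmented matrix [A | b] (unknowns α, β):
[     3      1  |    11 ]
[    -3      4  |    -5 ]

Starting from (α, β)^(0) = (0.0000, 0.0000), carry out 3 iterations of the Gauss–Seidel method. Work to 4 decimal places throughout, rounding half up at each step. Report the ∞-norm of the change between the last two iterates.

0.1250

Iteration 1:
  α = (11 - (1)·0.0000) / (3) = 3.6667
  β = (-5 - (-3)·3.6667) / (4) = 1.5000
Iteration 2:
  α = (11 - (1)·1.5000) / (3) = 3.1667
  β = (-5 - (-3)·3.1667) / (4) = 1.1250
Iteration 3:
  α = (11 - (1)·1.1250) / (3) = 3.2917
  β = (-5 - (-3)·3.2917) / (4) = 1.2188
Change: (0.1250, 0.0938) → max |·| = 0.1250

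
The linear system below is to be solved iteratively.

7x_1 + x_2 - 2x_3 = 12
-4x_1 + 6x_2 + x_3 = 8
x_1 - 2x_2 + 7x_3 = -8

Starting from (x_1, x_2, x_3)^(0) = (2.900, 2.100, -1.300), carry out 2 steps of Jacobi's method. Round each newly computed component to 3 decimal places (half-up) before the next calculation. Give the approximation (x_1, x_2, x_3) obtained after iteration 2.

(0.943, 2.188, -0.297)

Iteration 1:
  x_1 = (12 - (1)·2.100 - (-2)·-1.300) / (7) = 1.043
  x_2 = (8 - (-4)·2.900 - (1)·-1.300) / (6) = 3.483
  x_3 = (-8 - (1)·2.900 - (-2)·2.100) / (7) = -0.957
Iteration 2:
  x_1 = (12 - (1)·3.483 - (-2)·-0.957) / (7) = 0.943
  x_2 = (8 - (-4)·1.043 - (1)·-0.957) / (6) = 2.188
  x_3 = (-8 - (1)·1.043 - (-2)·3.483) / (7) = -0.297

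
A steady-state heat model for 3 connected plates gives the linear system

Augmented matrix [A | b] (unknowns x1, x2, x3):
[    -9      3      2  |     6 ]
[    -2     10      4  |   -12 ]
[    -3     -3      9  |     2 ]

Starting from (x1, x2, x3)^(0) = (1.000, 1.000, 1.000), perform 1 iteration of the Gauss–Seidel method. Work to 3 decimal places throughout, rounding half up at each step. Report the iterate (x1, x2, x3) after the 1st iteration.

(-0.111, -1.622, -0.355)

Iteration 1:
  x1 = (6 - (3)·1.000 - (2)·1.000) / (-9) = -0.111
  x2 = (-12 - (-2)·-0.111 - (4)·1.000) / (10) = -1.622
  x3 = (2 - (-3)·-0.111 - (-3)·-1.622) / (9) = -0.355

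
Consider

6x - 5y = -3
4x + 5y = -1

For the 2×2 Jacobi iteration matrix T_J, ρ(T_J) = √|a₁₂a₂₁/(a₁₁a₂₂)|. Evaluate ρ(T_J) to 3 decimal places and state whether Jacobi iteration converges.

a₁₂a₂₁/(a₁₁a₂₂) = (-5)·(4) / ((6)·(5)) = -0.666667
ρ = √|-0.666667| = √0.666667 = 0.816
ρ < 1, so Jacobi converges

0.816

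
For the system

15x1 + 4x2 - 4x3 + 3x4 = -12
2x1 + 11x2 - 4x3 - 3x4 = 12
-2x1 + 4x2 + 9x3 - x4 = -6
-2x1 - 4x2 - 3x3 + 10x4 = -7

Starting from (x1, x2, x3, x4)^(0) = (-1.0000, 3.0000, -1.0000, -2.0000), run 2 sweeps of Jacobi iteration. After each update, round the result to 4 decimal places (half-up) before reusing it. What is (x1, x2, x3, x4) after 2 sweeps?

Iteration 1:
  x1 = (-12 - (4)·3.0000 - (-4)·-1.0000 - (3)·-2.0000) / (15) = -1.4667
  x2 = (12 - (2)·-1.0000 - (-4)·-1.0000 - (-3)·-2.0000) / (11) = 0.3636
  x3 = (-6 - (-2)·-1.0000 - (4)·3.0000 - (-1)·-2.0000) / (9) = -2.4444
  x4 = (-7 - (-2)·-1.0000 - (-4)·3.0000 - (-3)·-1.0000) / (10) = 0.0000
Iteration 2:
  x1 = (-12 - (4)·0.3636 - (-4)·-2.4444 - (3)·0.0000) / (15) = -1.5488
  x2 = (12 - (2)·-1.4667 - (-4)·-2.4444 - (-3)·0.0000) / (11) = 0.4687
  x3 = (-6 - (-2)·-1.4667 - (4)·0.3636 - (-1)·0.0000) / (9) = -1.1542
  x4 = (-7 - (-2)·-1.4667 - (-4)·0.3636 - (-3)·-2.4444) / (10) = -1.5812

(-1.5488, 0.4687, -1.1542, -1.5812)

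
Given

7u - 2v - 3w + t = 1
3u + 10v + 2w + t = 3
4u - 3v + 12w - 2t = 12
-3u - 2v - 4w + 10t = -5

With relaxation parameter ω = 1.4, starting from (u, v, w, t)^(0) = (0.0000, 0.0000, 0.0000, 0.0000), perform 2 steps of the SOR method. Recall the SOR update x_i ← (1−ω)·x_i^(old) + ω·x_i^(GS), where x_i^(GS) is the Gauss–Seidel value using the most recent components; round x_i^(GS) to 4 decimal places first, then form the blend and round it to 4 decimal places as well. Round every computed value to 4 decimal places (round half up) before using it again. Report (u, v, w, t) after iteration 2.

(1.0537, -0.5943, 0.1949, -0.4250)

Iteration 1:
  u: GS value = (1 - (-2)·0.0000 - (-3)·0.0000 - (1)·0.0000) / (7) = 0.1429;  u ← (1−ω)·0.0000 + ω·0.1429 = 0.2001
  v: GS value = (3 - (3)·0.2001 - (2)·0.0000 - (1)·0.0000) / (10) = 0.2400;  v ← (1−ω)·0.0000 + ω·0.2400 = 0.3360
  w: GS value = (12 - (4)·0.2001 - (-3)·0.3360 - (-2)·0.0000) / (12) = 1.0173;  w ← (1−ω)·0.0000 + ω·1.0173 = 1.4242
  t: GS value = (-5 - (-3)·0.2001 - (-2)·0.3360 - (-4)·1.4242) / (10) = 0.1969;  t ← (1−ω)·0.0000 + ω·0.1969 = 0.2757
Iteration 2:
  u: GS value = (1 - (-2)·0.3360 - (-3)·1.4242 - (1)·0.2757) / (7) = 0.8098;  u ← (1−ω)·0.2001 + ω·0.8098 = 1.0537
  v: GS value = (3 - (3)·1.0537 - (2)·1.4242 - (1)·0.2757) / (10) = -0.3285;  v ← (1−ω)·0.3360 + ω·-0.3285 = -0.5943
  w: GS value = (12 - (4)·1.0537 - (-3)·-0.5943 - (-2)·0.2757) / (12) = 0.5461;  w ← (1−ω)·1.4242 + ω·0.5461 = 0.1949
  t: GS value = (-5 - (-3)·1.0537 - (-2)·-0.5943 - (-4)·0.1949) / (10) = -0.2248;  t ← (1−ω)·0.2757 + ω·-0.2248 = -0.4250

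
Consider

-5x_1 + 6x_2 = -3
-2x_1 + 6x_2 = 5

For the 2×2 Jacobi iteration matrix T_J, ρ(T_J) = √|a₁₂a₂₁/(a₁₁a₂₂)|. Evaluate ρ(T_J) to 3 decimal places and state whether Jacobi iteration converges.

0.632

a₁₂a₂₁/(a₁₁a₂₂) = (6)·(-2) / ((-5)·(6)) = 0.400000
ρ = √|0.400000| = √0.400000 = 0.632
ρ < 1, so Jacobi converges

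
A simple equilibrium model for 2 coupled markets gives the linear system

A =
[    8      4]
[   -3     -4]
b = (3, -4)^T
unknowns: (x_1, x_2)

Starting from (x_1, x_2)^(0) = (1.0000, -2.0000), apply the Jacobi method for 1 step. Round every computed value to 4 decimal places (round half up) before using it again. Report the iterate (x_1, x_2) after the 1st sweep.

Iteration 1:
  x_1 = (3 - (4)·-2.0000) / (8) = 1.3750
  x_2 = (-4 - (-3)·1.0000) / (-4) = 0.2500

(1.3750, 0.2500)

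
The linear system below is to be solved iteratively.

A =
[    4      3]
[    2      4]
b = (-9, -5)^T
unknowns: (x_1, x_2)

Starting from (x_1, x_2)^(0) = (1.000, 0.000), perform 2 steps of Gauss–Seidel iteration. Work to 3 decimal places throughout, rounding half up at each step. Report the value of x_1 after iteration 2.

-2.156

Iteration 1:
  x_1 = (-9 - (3)·0.000) / (4) = -2.250
  x_2 = (-5 - (2)·-2.250) / (4) = -0.125
Iteration 2:
  x_1 = (-9 - (3)·-0.125) / (4) = -2.156
  x_2 = (-5 - (2)·-2.156) / (4) = -0.172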